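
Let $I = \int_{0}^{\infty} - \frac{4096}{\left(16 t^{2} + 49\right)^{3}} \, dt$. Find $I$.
$- \frac{192 \pi}{16807}$

Start from the standard arctangent integral
$$J(a) = \int_{0}^{\infty} - \frac{1}{a^{2} + t^{2}} \, dt = - \frac{\pi}{2 a}.$$

Differentiating under the integral sign with respect to $a$,
$$\frac{dJ}{da} = \int_{0}^{\infty} \frac{2 a}{\left(a^{2} + t^{2}\right)^{2}} \, dt = \frac{\pi}{2 a^{2}},$$
so $\int_{0}^{\infty} - \frac{1}{\left(a^{2} + t^{2}\right)^{2}} \, dt = - \frac{\pi}{4 a^{3}}$.

Repeating — each differentiation of $1/(t^2+a^2)^j$ produces $-2ja/(t^2+a^2)^{j+1}$ — and dividing through by $-2ja$ at each step yields, after $2$ differentiations in total,
$$\int_{0}^{\infty} - \frac{1}{\left(a^{2} + t^{2}\right)^{3}} \, dt = - \frac{3 \pi}{16 a^{5}}.$$

Setting $a = \frac{7}{4}$:
$$I = - \frac{192 \pi}{16807}.$$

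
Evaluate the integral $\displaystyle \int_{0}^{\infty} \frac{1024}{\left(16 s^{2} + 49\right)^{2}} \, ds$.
$\frac{64 \pi}{343}$

Recall the elementary integral
$$J(a) = \int_{0}^{\infty} \frac{4}{a^{2} + s^{2}} \, ds = \frac{2 \pi}{a}.$$

Differentiating under the integral sign with respect to $a$,
$$\frac{dJ}{da} = \int_{0}^{\infty} - \frac{8 a}{\left(a^{2} + s^{2}\right)^{2}} \, ds = - \frac{2 \pi}{a^{2}},$$
so $\int_{0}^{\infty} \frac{4}{\left(a^{2} + s^{2}\right)^{2}} \, ds = \frac{\pi}{a^{3}}$.

Setting $a = \frac{7}{4}$:
$$I = \frac{64 \pi}{343}.$$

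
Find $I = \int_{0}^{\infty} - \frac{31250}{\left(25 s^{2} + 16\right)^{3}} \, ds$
$- \frac{9375 \pi}{8192}$

Start from the standard arctangent integral
$$J(a) = \int_{0}^{\infty} - \frac{2}{a^{2} + s^{2}} \, ds = - \frac{\pi}{a}.$$

Differentiating under the integral sign with respect to $a$,
$$\frac{dJ}{da} = \int_{0}^{\infty} \frac{4 a}{\left(a^{2} + s^{2}\right)^{2}} \, ds = \frac{\pi}{a^{2}},$$
so $\int_{0}^{\infty} - \frac{2}{\left(a^{2} + s^{2}\right)^{2}} \, ds = - \frac{\pi}{2 a^{3}}$.

Repeating — each differentiation of $1/(s^2+a^2)^j$ produces $-2ja/(s^2+a^2)^{j+1}$ — and dividing through by $-2ja$ at each step yields, after $2$ differentiations in total,
$$\int_{0}^{\infty} - \frac{2}{\left(a^{2} + s^{2}\right)^{3}} \, ds = - \frac{3 \pi}{8 a^{5}}.$$

Setting $a = \frac{4}{5}$:
$$I = - \frac{9375 \pi}{8192}.$$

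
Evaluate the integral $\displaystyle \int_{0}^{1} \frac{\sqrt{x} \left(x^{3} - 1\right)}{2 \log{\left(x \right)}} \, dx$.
$\frac{\log{\left(3 \right)}}{2}$

Introduce a parameter $a$ in the exponent: let $I(a) = \int_{0}^{1} \frac{x^{\frac{7}{2}} - x^{a}}{2 \log{\left(x \right)}} \, dx$.

Since $\dfrac{\partial}{\partial a}\,x^{a} = x^{a} \ln x$, the $\ln x$ in the denominator cancels and
$$\frac{dI}{da} = \int_{0}^{1} - \frac{1}{2} x^{a} \, dx = - \frac{1}{2} \left[\frac{x^{a+1}}{a+1}\right]_0^1 = - \frac{1}{2 a + 2}.$$

Integrating with respect to $a$ gives $I(a) = - \frac{\log{\left(a + 1 \right)}}{2} - \frac{\log{\left(2 \right)}}{2} + \log{\left(3 \right)} + C$.

At $a = \frac{7}{2}$ the integrand is identically $0$, so $I(\frac{7}{2}) = 0$. The closed form gives $0$, hence $C = 0$.

Setting $a = \frac{1}{2}$:
$$I = \frac{\log{\left(3 \right)}}{2}.$$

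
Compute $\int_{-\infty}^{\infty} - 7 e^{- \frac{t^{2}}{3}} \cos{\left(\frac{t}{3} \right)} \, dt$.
$- \frac{7 \sqrt{3} \sqrt{\pi}}{e^{\frac{1}{12}}}$

Treat the cosine frequency as a parameter and define $I(b) = \int_{-\infty}^{\infty} - 7 e^{- \frac{t^{2}}{3}} \cos{\left(b t \right)} \, dt$.

Differentiating under the integral sign,
$$I'(b) = \int_{-\infty}^{\infty} 7 t e^{- \frac{t^{2}}{3}} \sin{\left(b t \right)} \, dt.$$

Integrate $\int_{-\infty}^{\infty} t \sin(b t)\, e^{- \frac{t^{2}}{3}}\, dt$ by parts with $u = \sin(b t)$ and $dv = t\, e^{- \frac{t^{2}}{3}}\, dt$, giving $v = - \frac{3 e^{- \frac{t^{2}}{3}}}{2}$. The boundary term vanishes and
$$\int_{-\infty}^{\infty} t \sin(b t)\, e^{- \frac{t^{2}}{3}}\, dt = \frac{3 b}{2} \int_{-\infty}^{\infty} \cos(b t)\, e^{- \frac{t^{2}}{3}}\, dt,$$
so $I'(b) = - \frac{3 b}{2}\, I(b)$.

This is a separable first-order ODE; solving with the initial condition $I(0) = \int_{-\infty}^{\infty} - 7 e^{- \frac{t^{2}}{3}}\,dt = - 7 \sqrt{3} \sqrt{\pi}$ gives
$$I(b) = - 7 \sqrt{3} \sqrt{\pi} e^{- \frac{3 b^{2}}{4}}.$$

Setting $b = \frac{1}{3}$:
$$I = - \frac{7 \sqrt{3} \sqrt{\pi}}{e^{\frac{1}{12}}}.$$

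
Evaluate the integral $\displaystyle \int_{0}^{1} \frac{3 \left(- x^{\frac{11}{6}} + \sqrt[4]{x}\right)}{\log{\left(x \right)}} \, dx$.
$\log{\left(\frac{3375}{39304} \right)}$

Introduce a parameter $a$ in the exponent: let $I(a) = \int_{0}^{1} \frac{3 \left(- x^{\frac{11}{6}} + x^{a}\right)}{\log{\left(x \right)}} \, dx$.

Since $\dfrac{\partial}{\partial a}\,x^{a} = x^{a} \ln x$, the $\ln x$ in the denominator cancels and
$$\frac{dI}{da} = \int_{0}^{1} 3 x^{a} \, dx = 3 \left[\frac{x^{a+1}}{a+1}\right]_0^1 = \frac{3}{a + 1}.$$

Integrating with respect to $a$ gives $I(a) = \log{\left(\frac{216 \left(a + 1\right)^{3}}{4913} \right)} + C$.

At $a = \frac{11}{6}$ the integrand is identically $0$, so $I(\frac{11}{6}) = 0$. The closed form gives $0$, hence $C = 0$.

Setting $a = \frac{1}{4}$:
$$I = \log{\left(\frac{3375}{39304} \right)}.$$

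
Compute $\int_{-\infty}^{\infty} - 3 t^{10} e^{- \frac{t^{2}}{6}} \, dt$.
$- 688905 \sqrt{6} \sqrt{\pi}$

Start from the elementary integral
$$J(a) = \int_{-\infty}^{\infty} - 3 e^{- a t^{2}} \, dt = - \frac{3 \sqrt{\pi}}{\sqrt{a}}.$$

Differentiating under the integral sign brings down a factor of $(-t^2)$:
$$\frac{dJ}{da} = \int_{-\infty}^{\infty} 3 t^{2} e^{- a t^{2}} \, dt = \frac{3 \sqrt{\pi}}{2 a^{\frac{3}{2}}}.$$

Repeating $5$ times in total — each differentiation brings down another $(-t^2)$ — gives
$$\frac{d^{5}J}{da^{5}} = \int_{-\infty}^{\infty} 3 t^{10} e^{- a t^{2}} \, dt = \frac{2835 \sqrt{\pi}}{32 a^{\frac{11}{2}}},$$
and the integrand here is $(-1)^{5}$ times the target integrand, so $I = (-1)^{5}\,\frac{d^{5}J}{da^{5}} = - \frac{2835 \sqrt{\pi}}{32 a^{\frac{11}{2}}}$.

Setting $a = \frac{1}{6}$:
$$I = - 688905 \sqrt{6} \sqrt{\pi}.$$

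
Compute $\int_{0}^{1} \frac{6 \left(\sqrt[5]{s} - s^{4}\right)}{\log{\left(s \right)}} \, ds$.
$\log{\left(\frac{46656}{244140625} \right)}$

Consider the one-parameter family: let $I(a) = \int_{0}^{1} \frac{6 \left(- s^{4} + s^{a}\right)}{\log{\left(s \right)}} \, ds$.

Since $\dfrac{\partial}{\partial a}\,s^{a} = s^{a} \ln s$, the $\ln s$ in the denominator cancels and
$$\frac{dI}{da} = \int_{0}^{1} 6 s^{a} \, ds = 6 \left[\frac{s^{a+1}}{a+1}\right]_0^1 = \frac{6}{a + 1}.$$

Integrating with respect to $a$ gives $I(a) = \log{\left(\frac{\left(a + 1\right)^{6}}{15625} \right)} + C$.

At $a = 4$ the integrand is identically $0$, so $I(4) = 0$. The closed form gives $0$, hence $C = 0$.

Setting $a = \frac{1}{5}$:
$$I = \log{\left(\frac{46656}{244140625} \right)}.$$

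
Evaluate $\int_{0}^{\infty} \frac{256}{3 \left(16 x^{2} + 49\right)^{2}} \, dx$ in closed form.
$\frac{16 \pi}{1029}$

Begin with the known result
$$J(a) = \int_{0}^{\infty} \frac{1}{3 \left(a^{2} + x^{2}\right)} \, dx = \frac{\pi}{6 a}.$$

Differentiating under the integral sign with respect to $a$,
$$\frac{dJ}{da} = \int_{0}^{\infty} - \frac{2 a}{3 \left(a^{2} + x^{2}\right)^{2}} \, dx = - \frac{\pi}{6 a^{2}},$$
so $\int_{0}^{\infty} \frac{1}{3 \left(a^{2} + x^{2}\right)^{2}} \, dx = \frac{\pi}{12 a^{3}}$.

Setting $a = \frac{7}{4}$:
$$I = \frac{16 \pi}{1029}.$$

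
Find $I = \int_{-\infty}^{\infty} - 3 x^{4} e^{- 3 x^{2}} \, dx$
$- \frac{\sqrt{3} \sqrt{\pi}}{12}$

Consider the simpler parametrised integral
$$J(a) = \int_{-\infty}^{\infty} - 3 e^{- a x^{2}} \, dx = - \frac{3 \sqrt{\pi}}{\sqrt{a}}.$$

Differentiating under the integral sign brings down a factor of $(-x^2)$:
$$\frac{dJ}{da} = \int_{-\infty}^{\infty} 3 x^{2} e^{- a x^{2}} \, dx = \frac{3 \sqrt{\pi}}{2 a^{\frac{3}{2}}}.$$

Repeating twice in total — each differentiation brings down another $(-x^2)$ — gives
$$\frac{d^{2}J}{da^{2}} = \int_{-\infty}^{\infty} - 3 x^{4} e^{- a x^{2}} \, dx = - \frac{9 \sqrt{\pi}}{4 a^{\frac{5}{2}}},$$
and the integrand here is exactly the target integrand, so $I = - \frac{9 \sqrt{\pi}}{4 a^{\frac{5}{2}}}$.

Setting $a = 3$:
$$I = - \frac{\sqrt{3} \sqrt{\pi}}{12}.$$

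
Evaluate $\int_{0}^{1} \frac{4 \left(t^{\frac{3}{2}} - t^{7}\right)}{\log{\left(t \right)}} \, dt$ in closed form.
$\log{\left(\frac{625}{65536} \right)}$

Introduce a parameter $a$ in the exponent: let $I(a) = \int_{0}^{1} \frac{4 \left(- t^{7} + t^{a}\right)}{\log{\left(t \right)}} \, dt$.

Since $\dfrac{\partial}{\partial a}\,t^{a} = t^{a} \ln t$, the $\ln t$ in the denominator cancels and
$$\frac{dI}{da} = \int_{0}^{1} 4 t^{a} \, dt = 4 \left[\frac{t^{a+1}}{a+1}\right]_0^1 = \frac{4}{a + 1}.$$

Integrating with respect to $a$ gives $I(a) = \log{\left(\frac{\left(a + 1\right)^{4}}{4096} \right)} + C$.

At $a = 7$ the integrand is identically $0$, so $I(7) = 0$. The closed form gives $0$, hence $C = 0$.

Setting $a = \frac{3}{2}$:
$$I = \log{\left(\frac{625}{65536} \right)}.$$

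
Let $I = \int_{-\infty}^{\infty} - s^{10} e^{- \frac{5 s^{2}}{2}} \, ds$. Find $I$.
$- \frac{189 \sqrt{10} \sqrt{\pi}}{3125}$

Consider the simpler parametrised integral
$$J(a) = \int_{-\infty}^{\infty} - e^{- a s^{2}} \, ds = - \frac{\sqrt{\pi}}{\sqrt{a}}.$$

Differentiating under the integral sign brings down a factor of $(-s^2)$:
$$\frac{dJ}{da} = \int_{-\infty}^{\infty} s^{2} e^{- a s^{2}} \, ds = \frac{\sqrt{\pi}}{2 a^{\frac{3}{2}}}.$$

Repeating $5$ times in total — each differentiation brings down another $(-s^2)$ — gives
$$\frac{d^{5}J}{da^{5}} = \int_{-\infty}^{\infty} s^{10} e^{- a s^{2}} \, ds = \frac{945 \sqrt{\pi}}{32 a^{\frac{11}{2}}},$$
and the integrand here is $(-1)^{5}$ times the target integrand, so $I = (-1)^{5}\,\frac{d^{5}J}{da^{5}} = - \frac{945 \sqrt{\pi}}{32 a^{\frac{11}{2}}}$.

Setting $a = \frac{5}{2}$:
$$I = - \frac{189 \sqrt{10} \sqrt{\pi}}{3125}.$$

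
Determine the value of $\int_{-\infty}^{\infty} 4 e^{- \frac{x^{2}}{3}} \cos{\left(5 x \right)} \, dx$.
$\frac{4 \sqrt{3} \sqrt{\pi}}{e^{\frac{75}{4}}}$

Treat the cosine frequency as a parameter and define $I(b) = \int_{-\infty}^{\infty} 4 e^{- \frac{x^{2}}{3}} \cos{\left(b x \right)} \, dx$.

Differentiating under the integral sign,
$$I'(b) = \int_{-\infty}^{\infty} - 4 x e^{- \frac{x^{2}}{3}} \sin{\left(b x \right)} \, dx.$$

Integrate $\int_{-\infty}^{\infty} x \sin(b x)\, e^{- \frac{x^{2}}{3}}\, dx$ by parts with $u = \sin(b x)$ and $dv = x\, e^{- \frac{x^{2}}{3}}\, dx$, giving $v = - \frac{3 e^{- \frac{x^{2}}{3}}}{2}$. The boundary term vanishes and
$$\int_{-\infty}^{\infty} x \sin(b x)\, e^{- \frac{x^{2}}{3}}\, dx = \frac{3 b}{2} \int_{-\infty}^{\infty} \cos(b x)\, e^{- \frac{x^{2}}{3}}\, dx,$$
so $I'(b) = - \frac{3 b}{2}\, I(b)$.

This is a separable first-order ODE; solving with the initial condition $I(0) = \int_{-\infty}^{\infty} 4 e^{- \frac{x^{2}}{3}}\,dx = 4 \sqrt{3} \sqrt{\pi}$ gives
$$I(b) = 4 \sqrt{3} \sqrt{\pi} e^{- \frac{3 b^{2}}{4}}.$$

Setting $b = 5$:
$$I = \frac{4 \sqrt{3} \sqrt{\pi}}{e^{\frac{75}{4}}}.$$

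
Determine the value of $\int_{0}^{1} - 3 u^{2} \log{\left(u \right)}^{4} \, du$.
$- \frac{8}{27}$

Start from the elementary integral
$$J(a) = \int_{0}^{1} - 3 u^{a} \, du = - \frac{3}{a + 1}.$$

Differentiating under the integral sign brings down a factor of $\ln u$:
$$\frac{dJ}{da} = \int_{0}^{1} - 3 u^{a} \log{\left(u \right)} \, du = \frac{3}{\left(a + 1\right)^{2}}.$$

Repeating $4$ times in total — each differentiation brings down another $\ln u$ — gives
$$\frac{d^{4}J}{da^{4}} = \int_{0}^{1} - 3 u^{a} \log{\left(u \right)}^{4} \, du = - \frac{72}{\left(a + 1\right)^{5}},$$
and the integrand here is exactly the target integrand, so $I = - \frac{72}{\left(a + 1\right)^{5}}$.

Setting $a = 2$:
$$I = - \frac{8}{27}.$$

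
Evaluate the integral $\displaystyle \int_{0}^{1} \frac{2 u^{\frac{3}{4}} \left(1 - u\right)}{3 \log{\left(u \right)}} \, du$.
$- \frac{2 \log{\left(11 \right)}}{3} + \frac{2 \log{\left(7 \right)}}{3}$

Replace the exponent $\frac{7}{4}$ by a parameter $a$: let $I(a) = \int_{0}^{1} \frac{2 \left(u^{\frac{3}{4}} - u^{a}\right)}{3 \log{\left(u \right)}} \, du$.

Since $\dfrac{\partial}{\partial a}\,u^{a} = u^{a} \ln u$, the $\ln u$ in the denominator cancels and
$$\frac{dI}{da} = \int_{0}^{1} - \frac{2}{3} u^{a} \, du = - \frac{2}{3} \left[\frac{u^{a+1}}{a+1}\right]_0^1 = - \frac{2}{3 a + 3}.$$

Integrating with respect to $a$ gives $I(a) = - \log{\left(\frac{2 \sqrt[3]{14} \left(a + 1\right)^{\frac{2}{3}}}{7} \right)} + C$.

At $a = \frac{3}{4}$ the integrand is identically $0$, so $I(\frac{3}{4}) = 0$. The closed form gives $0$, hence $C = 0$.

Setting $a = \frac{7}{4}$:
$$I = - \frac{2 \log{\left(11 \right)}}{3} + \frac{2 \log{\left(7 \right)}}{3}.$$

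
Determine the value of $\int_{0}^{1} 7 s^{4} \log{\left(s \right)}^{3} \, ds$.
$- \frac{42}{625}$

Begin with the known integral
$$J(a) = \int_{0}^{1} 7 s^{a} \, ds = \frac{7}{a + 1}.$$

Differentiating under the integral sign brings down a factor of $\ln s$:
$$\frac{dJ}{da} = \int_{0}^{1} 7 s^{a} \log{\left(s \right)} \, ds = - \frac{7}{\left(a + 1\right)^{2}}.$$

Repeating $3$ times in total — each differentiation brings down another $\ln s$ — gives
$$\frac{d^{3}J}{da^{3}} = \int_{0}^{1} 7 s^{a} \log{\left(s \right)}^{3} \, ds = - \frac{42}{\left(a + 1\right)^{4}},$$
and the integrand here is exactly the target integrand, so $I = - \frac{42}{\left(a + 1\right)^{4}}$.

Setting $a = 4$:
$$I = - \frac{42}{625}.$$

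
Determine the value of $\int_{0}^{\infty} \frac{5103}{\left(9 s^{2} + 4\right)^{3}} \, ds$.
$\frac{5103 \pi}{512}$

Begin with the known result
$$J(a) = \int_{0}^{\infty} \frac{7}{a^{2} + s^{2}} \, ds = \frac{7 \pi}{2 a}.$$

Differentiating under the integral sign with respect to $a$,
$$\frac{dJ}{da} = \int_{0}^{\infty} - \frac{14 a}{\left(a^{2} + s^{2}\right)^{2}} \, ds = - \frac{7 \pi}{2 a^{2}},$$
so $\int_{0}^{\infty} \frac{7}{\left(a^{2} + s^{2}\right)^{2}} \, ds = \frac{7 \pi}{4 a^{3}}$.

Repeating — each differentiation of $1/(s^2+a^2)^j$ produces $-2ja/(s^2+a^2)^{j+1}$ — and dividing through by $-2ja$ at each step yields, after $2$ differentiations in total,
$$\int_{0}^{\infty} \frac{7}{\left(a^{2} + s^{2}\right)^{3}} \, ds = \frac{21 \pi}{16 a^{5}}.$$

Setting $a = \frac{2}{3}$:
$$I = \frac{5103 \pi}{512}.$$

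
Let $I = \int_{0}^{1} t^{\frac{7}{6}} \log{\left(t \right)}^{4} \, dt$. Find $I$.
$\frac{186624}{371293}$

Consider the simpler parametrised integral
$$J(a) = \int_{0}^{1} t^{a} \, dt = \frac{1}{a + 1}.$$

Differentiating under the integral sign brings down a factor of $\ln t$:
$$\frac{dJ}{da} = \int_{0}^{1} t^{a} \log{\left(t \right)} \, dt = - \frac{1}{\left(a + 1\right)^{2}}.$$

Repeating $4$ times in total — each differentiation brings down another $\ln t$ — gives
$$\frac{d^{4}J}{da^{4}} = \int_{0}^{1} t^{a} \log{\left(t \right)}^{4} \, dt = \frac{24}{\left(a + 1\right)^{5}},$$
and the integrand here is exactly the target integrand, so $I = \frac{24}{\left(a + 1\right)^{5}}$.

Setting $a = \frac{7}{6}$:
$$I = \frac{186624}{371293}.$$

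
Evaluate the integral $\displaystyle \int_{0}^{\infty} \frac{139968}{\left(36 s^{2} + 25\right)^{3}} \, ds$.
$\frac{4374 \pi}{3125}$

Start from the standard arctangent integral
$$J(a) = \int_{0}^{\infty} \frac{3}{a^{2} + s^{2}} \, ds = \frac{3 \pi}{2 a}.$$

Differentiating under the integral sign with respect to $a$,
$$\frac{dJ}{da} = \int_{0}^{\infty} - \frac{6 a}{\left(a^{2} + s^{2}\right)^{2}} \, ds = - \frac{3 \pi}{2 a^{2}},$$
so $\int_{0}^{\infty} \frac{3}{\left(a^{2} + s^{2}\right)^{2}} \, ds = \frac{3 \pi}{4 a^{3}}$.

Repeating — each differentiation of $1/(s^2+a^2)^j$ produces $-2ja/(s^2+a^2)^{j+1}$ — and dividing through by $-2ja$ at each step yields, after $2$ differentiations in total,
$$\int_{0}^{\infty} \frac{3}{\left(a^{2} + s^{2}\right)^{3}} \, ds = \frac{9 \pi}{16 a^{5}}.$$

Setting $a = \frac{5}{6}$:
$$I = \frac{4374 \pi}{3125}.$$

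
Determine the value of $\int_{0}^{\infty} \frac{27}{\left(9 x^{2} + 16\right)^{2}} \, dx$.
$\frac{9 \pi}{256}$

Begin with the known result
$$J(a) = \int_{0}^{\infty} \frac{1}{3 \left(a^{2} + x^{2}\right)} \, dx = \frac{\pi}{6 a}.$$

Differentiating under the integral sign with respect to $a$,
$$\frac{dJ}{da} = \int_{0}^{\infty} - \frac{2 a}{3 \left(a^{2} + x^{2}\right)^{2}} \, dx = - \frac{\pi}{6 a^{2}},$$
so $\int_{0}^{\infty} \frac{1}{3 \left(a^{2} + x^{2}\right)^{2}} \, dx = \frac{\pi}{12 a^{3}}$.

Setting $a = \frac{4}{3}$:
$$I = \frac{9 \pi}{256}.$$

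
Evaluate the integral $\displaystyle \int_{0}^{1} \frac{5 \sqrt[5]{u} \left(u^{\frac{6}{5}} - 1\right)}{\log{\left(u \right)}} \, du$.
$\log{\left(32 \right)}$

Introduce a parameter $a$ in the exponent: let $I(a) = \int_{0}^{1} \frac{5 \left(u^{\frac{7}{5}} - u^{a}\right)}{\log{\left(u \right)}} \, du$.

Since $\dfrac{\partial}{\partial a}\,u^{a} = u^{a} \ln u$, the $\ln u$ in the denominator cancels and
$$\frac{dI}{da} = \int_{0}^{1} -5 u^{a} \, du = -5 \left[\frac{u^{a+1}}{a+1}\right]_0^1 = - \frac{5}{a + 1}.$$

Integrating with respect to $a$ gives $I(a) = - \log{\left(\frac{3125 \left(a + 1\right)^{5}}{248832} \right)} + C$.

At $a = \frac{7}{5}$ the integrand is identically $0$, so $I(\frac{7}{5}) = 0$. The closed form gives $0$, hence $C = 0$.

Setting $a = \frac{1}{5}$:
$$I = \log{\left(32 \right)}.$$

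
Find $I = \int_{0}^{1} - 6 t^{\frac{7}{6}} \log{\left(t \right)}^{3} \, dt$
$\frac{46656}{28561}$

Begin with the known integral
$$J(a) = \int_{0}^{1} - 6 t^{a} \, dt = - \frac{6}{a + 1}.$$

Differentiating under the integral sign brings down a factor of $\ln t$:
$$\frac{dJ}{da} = \int_{0}^{1} - 6 t^{a} \log{\left(t \right)} \, dt = \frac{6}{\left(a + 1\right)^{2}}.$$

Repeating $3$ times in total — each differentiation brings down another $\ln t$ — gives
$$\frac{d^{3}J}{da^{3}} = \int_{0}^{1} - 6 t^{a} \log{\left(t \right)}^{3} \, dt = \frac{36}{\left(a + 1\right)^{4}},$$
and the integrand here is exactly the target integrand, so $I = \frac{36}{\left(a + 1\right)^{4}}$.

Setting $a = \frac{7}{6}$:
$$I = \frac{46656}{28561}.$$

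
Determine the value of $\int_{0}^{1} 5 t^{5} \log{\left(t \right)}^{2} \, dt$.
$\frac{5}{108}$

Start from the elementary integral
$$J(a) = \int_{0}^{1} 5 t^{a} \, dt = \frac{5}{a + 1}.$$

Differentiating under the integral sign brings down a factor of $\ln t$:
$$\frac{dJ}{da} = \int_{0}^{1} 5 t^{a} \log{\left(t \right)} \, dt = - \frac{5}{\left(a + 1\right)^{2}}.$$

Repeating twice in total — each differentiation brings down another $\ln t$ — gives
$$\frac{d^{2}J}{da^{2}} = \int_{0}^{1} 5 t^{a} \log{\left(t \right)}^{2} \, dt = \frac{10}{\left(a + 1\right)^{3}},$$
and the integrand here is exactly the target integrand, so $I = \frac{10}{\left(a + 1\right)^{3}}$.

Setting $a = 5$:
$$I = \frac{5}{108}.$$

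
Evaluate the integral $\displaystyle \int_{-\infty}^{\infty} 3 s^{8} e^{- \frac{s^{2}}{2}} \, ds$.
$315 \sqrt{2} \sqrt{\pi}$

Begin with the known integral
$$J(a) = \int_{-\infty}^{\infty} 3 e^{- a s^{2}} \, ds = \frac{3 \sqrt{\pi}}{\sqrt{a}}.$$

Differentiating under the integral sign brings down a factor of $(-s^2)$:
$$\frac{dJ}{da} = \int_{-\infty}^{\infty} - 3 s^{2} e^{- a s^{2}} \, ds = - \frac{3 \sqrt{\pi}}{2 a^{\frac{3}{2}}}.$$

Repeating $4$ times in total — each differentiation brings down another $(-s^2)$ — gives
$$\frac{d^{4}J}{da^{4}} = \int_{-\infty}^{\infty} 3 s^{8} e^{- a s^{2}} \, ds = \frac{315 \sqrt{\pi}}{16 a^{\frac{9}{2}}},$$
and the integrand here is exactly the target integrand, so $I = \frac{315 \sqrt{\pi}}{16 a^{\frac{9}{2}}}$.

Setting $a = \frac{1}{2}$:
$$I = 315 \sqrt{2} \sqrt{\pi}.$$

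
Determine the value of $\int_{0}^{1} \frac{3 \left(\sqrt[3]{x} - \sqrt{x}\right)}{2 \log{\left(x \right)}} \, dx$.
$- 3 \log{\left(3 \right)} + \frac{9 \log{\left(2 \right)}}{2}$

Consider the one-parameter family: let $I(a) = \int_{0}^{1} \frac{3 \left(\sqrt[3]{x} - x^{a}\right)}{2 \log{\left(x \right)}} \, dx$.

Since $\dfrac{\partial}{\partial a}\,x^{a} = x^{a} \ln x$, the $\ln x$ in the denominator cancels and
$$\frac{dI}{da} = \int_{0}^{1} - \frac{3}{2} x^{a} \, dx = - \frac{3}{2} \left[\frac{x^{a+1}}{a+1}\right]_0^1 = - \frac{3}{2 a + 2}.$$

Integrating with respect to $a$ gives $I(a) = - \log{\left(\frac{3 \sqrt{3} \left(a + 1\right)^{\frac{3}{2}}}{8} \right)} + C$.

At $a = \frac{1}{3}$ the integrand is identically $0$, so $I(\frac{1}{3}) = 0$. The closed form gives $0$, hence $C = 0$.

Setting $a = \frac{1}{2}$:
$$I = - 3 \log{\left(3 \right)} + \frac{9 \log{\left(2 \right)}}{2}.$$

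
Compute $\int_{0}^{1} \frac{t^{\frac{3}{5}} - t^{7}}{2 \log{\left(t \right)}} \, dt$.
$- \frac{\log{\left(5 \right)}}{2}$

Introduce a parameter $a$ in the exponent: let $I(a) = \int_{0}^{1} \frac{- t^{7} + t^{a}}{2 \log{\left(t \right)}} \, dt$.

Since $\dfrac{\partial}{\partial a}\,t^{a} = t^{a} \ln t$, the $\ln t$ in the denominator cancels and
$$\frac{dI}{da} = \int_{0}^{1} \frac{1}{2} t^{a} \, dt = \frac{1}{2} \left[\frac{t^{a+1}}{a+1}\right]_0^1 = \frac{1}{2 \left(a + 1\right)}.$$

Integrating with respect to $a$ gives $I(a) = \frac{\log{\left(a + 1 \right)}}{2} - \frac{3 \log{\left(2 \right)}}{2} + C$.

At $a = 7$ the integrand is identically $0$, so $I(7) = 0$. The closed form gives $0$, hence $C = 0$.

Setting $a = \frac{3}{5}$:
$$I = - \frac{\log{\left(5 \right)}}{2}.$$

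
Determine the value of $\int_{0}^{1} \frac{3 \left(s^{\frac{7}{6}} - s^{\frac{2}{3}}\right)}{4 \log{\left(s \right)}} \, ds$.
$- \frac{3 \log{\left(10 \right)}}{4} + \frac{3 \log{\left(13 \right)}}{4}$

Replace the exponent $\frac{7}{6}$ by a parameter $a$: let $I(a) = \int_{0}^{1} \frac{3 \left(- s^{\frac{2}{3}} + s^{a}\right)}{4 \log{\left(s \right)}} \, ds$.

Since $\dfrac{\partial}{\partial a}\,s^{a} = s^{a} \ln s$, the $\ln s$ in the denominator cancels and
$$\frac{dI}{da} = \int_{0}^{1} \frac{3}{4} s^{a} \, ds = \frac{3}{4} \left[\frac{s^{a+1}}{a+1}\right]_0^1 = \frac{3}{4 \left(a + 1\right)}.$$

Integrating with respect to $a$ gives $I(a) = \log{\left(\frac{3^{\frac{3}{4}} \sqrt[4]{5} \left(a + 1\right)^{\frac{3}{4}}}{5} \right)} + C$.

At $a = \frac{2}{3}$ the integrand is identically $0$, so $I(\frac{2}{3}) = 0$. The closed form gives $0$, hence $C = 0$.

Setting $a = \frac{7}{6}$:
$$I = - \frac{3 \log{\left(10 \right)}}{4} + \frac{3 \log{\left(13 \right)}}{4}.$$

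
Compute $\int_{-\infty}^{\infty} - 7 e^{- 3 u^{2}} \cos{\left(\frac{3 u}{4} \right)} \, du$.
$- \frac{7 \sqrt{3} \sqrt{\pi}}{3 e^{\frac{3}{64}}}$

Treat the cosine frequency as a parameter and define $I(b) = \int_{-\infty}^{\infty} - 7 e^{- 3 u^{2}} \cos{\left(b u \right)} \, du$.

Differentiating under the integral sign,
$$I'(b) = \int_{-\infty}^{\infty} 7 u e^{- 3 u^{2}} \sin{\left(b u \right)} \, du.$$

Integrate $\int_{-\infty}^{\infty} u \sin(b u)\, e^{- 3 u^{2}}\, du$ by parts with $w = \sin(b u)$ and $dv = u\, e^{- 3 u^{2}}\, du$, giving $v = - \frac{e^{- 3 u^{2}}}{6}$. The boundary term vanishes and
$$\int_{-\infty}^{\infty} u \sin(b u)\, e^{- 3 u^{2}}\, du = \frac{b}{6} \int_{-\infty}^{\infty} \cos(b u)\, e^{- 3 u^{2}}\, du,$$
so $I'(b) = - \frac{b}{6}\, I(b)$.

This is a separable first-order ODE; solving with the initial condition $I(0) = \int_{-\infty}^{\infty} - 7 e^{- 3 u^{2}}\,du = - \frac{7 \sqrt{3} \sqrt{\pi}}{3}$ gives
$$I(b) = - \frac{7 \sqrt{3} \sqrt{\pi} e^{- \frac{b^{2}}{12}}}{3}.$$

Setting $b = \frac{3}{4}$:
$$I = - \frac{7 \sqrt{3} \sqrt{\pi}}{3 e^{\frac{3}{64}}}.$$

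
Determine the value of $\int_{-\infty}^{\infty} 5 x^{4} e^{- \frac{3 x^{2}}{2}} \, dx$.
$\frac{5 \sqrt{6} \sqrt{\pi}}{9}$

Consider the simpler parametrised integral
$$J(a) = \int_{-\infty}^{\infty} 5 e^{- a x^{2}} \, dx = \frac{5 \sqrt{\pi}}{\sqrt{a}}.$$

Differentiating under the integral sign brings down a factor of $(-x^2)$:
$$\frac{dJ}{da} = \int_{-\infty}^{\infty} - 5 x^{2} e^{- a x^{2}} \, dx = - \frac{5 \sqrt{\pi}}{2 a^{\frac{3}{2}}}.$$

Repeating twice in total — each differentiation brings down another $(-x^2)$ — gives
$$\frac{d^{2}J}{da^{2}} = \int_{-\infty}^{\infty} 5 x^{4} e^{- a x^{2}} \, dx = \frac{15 \sqrt{\pi}}{4 a^{\frac{5}{2}}},$$
and the integrand here is exactly the target integrand, so $I = \frac{15 \sqrt{\pi}}{4 a^{\frac{5}{2}}}$.

Setting $a = \frac{3}{2}$:
$$I = \frac{5 \sqrt{6} \sqrt{\pi}}{9}.$$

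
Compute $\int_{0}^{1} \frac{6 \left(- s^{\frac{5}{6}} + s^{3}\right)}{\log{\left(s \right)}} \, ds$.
$\log{\left(\frac{191102976}{1771561} \right)}$

Replace the exponent $3$ by a parameter $a$: let $I(a) = \int_{0}^{1} \frac{6 \left(- s^{\frac{5}{6}} + s^{a}\right)}{\log{\left(s \right)}} \, ds$.

Since $\dfrac{\partial}{\partial a}\,s^{a} = s^{a} \ln s$, the $\ln s$ in the denominator cancels and
$$\frac{dI}{da} = \int_{0}^{1} 6 s^{a} \, ds = 6 \left[\frac{s^{a+1}}{a+1}\right]_0^1 = \frac{6}{a + 1}.$$

Integrating with respect to $a$ gives $I(a) = \log{\left(\frac{46656 \left(a + 1\right)^{6}}{1771561} \right)} + C$.

At $a = \frac{5}{6}$ the integrand is identically $0$, so $I(\frac{5}{6}) = 0$. The closed form gives $0$, hence $C = 0$.

Setting $a = 3$:
$$I = \log{\left(\frac{191102976}{1771561} \right)}.$$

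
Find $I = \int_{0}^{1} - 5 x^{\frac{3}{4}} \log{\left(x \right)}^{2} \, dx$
$- \frac{640}{343}$

Begin with the known integral
$$J(a) = \int_{0}^{1} - 5 x^{a} \, dx = - \frac{5}{a + 1}.$$

Differentiating under the integral sign brings down a factor of $\ln x$:
$$\frac{dJ}{da} = \int_{0}^{1} - 5 x^{a} \log{\left(x \right)} \, dx = \frac{5}{\left(a + 1\right)^{2}}.$$

Repeating twice in total — each differentiation brings down another $\ln x$ — gives
$$\frac{d^{2}J}{da^{2}} = \int_{0}^{1} - 5 x^{a} \log{\left(x \right)}^{2} \, dx = - \frac{10}{\left(a + 1\right)^{3}},$$
and the integrand here is exactly the target integrand, so $I = - \frac{10}{\left(a + 1\right)^{3}}$.

Setting $a = \frac{3}{4}$:
$$I = - \frac{640}{343}.$$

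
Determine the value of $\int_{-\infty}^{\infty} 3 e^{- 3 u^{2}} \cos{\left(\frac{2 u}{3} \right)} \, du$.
$\frac{\sqrt{3} \sqrt{\pi}}{e^{\frac{1}{27}}}$

Define $I(b) = \int_{-\infty}^{\infty} 3 e^{- 3 u^{2}} \cos{\left(b u \right)} \, du$.

Differentiating under the integral sign,
$$I'(b) = \int_{-\infty}^{\infty} - 3 u e^{- 3 u^{2}} \sin{\left(b u \right)} \, du.$$

Integrate $\int_{-\infty}^{\infty} u \sin(b u)\, e^{- 3 u^{2}}\, du$ by parts with $w = \sin(b u)$ and $dv = u\, e^{- 3 u^{2}}\, du$, giving $v = - \frac{e^{- 3 u^{2}}}{6}$. The boundary term vanishes and
$$\int_{-\infty}^{\infty} u \sin(b u)\, e^{- 3 u^{2}}\, du = \frac{b}{6} \int_{-\infty}^{\infty} \cos(b u)\, e^{- 3 u^{2}}\, du,$$
so $I'(b) = - \frac{b}{6}\, I(b)$.

This is a separable first-order ODE; solving with the initial condition $I(0) = \int_{-\infty}^{\infty} 3 e^{- 3 u^{2}}\,du = \sqrt{3} \sqrt{\pi}$ gives
$$I(b) = \sqrt{3} \sqrt{\pi} e^{- \frac{b^{2}}{12}}.$$

Setting $b = \frac{2}{3}$:
$$I = \frac{\sqrt{3} \sqrt{\pi}}{e^{\frac{1}{27}}}.$$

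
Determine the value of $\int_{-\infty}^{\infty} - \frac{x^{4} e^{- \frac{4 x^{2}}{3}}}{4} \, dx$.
$- \frac{27 \sqrt{3} \sqrt{\pi}}{512}$

Consider the simpler parametrised integral
$$J(a) = \int_{-\infty}^{\infty} - \frac{e^{- a x^{2}}}{4} \, dx = - \frac{\sqrt{\pi}}{4 \sqrt{a}}.$$

Differentiating under the integral sign brings down a factor of $(-x^2)$:
$$\frac{dJ}{da} = \int_{-\infty}^{\infty} \frac{x^{2} e^{- a x^{2}}}{4} \, dx = \frac{\sqrt{\pi}}{8 a^{\frac{3}{2}}}.$$

Repeating twice in total — each differentiation brings down another $(-x^2)$ — gives
$$\frac{d^{2}J}{da^{2}} = \int_{-\infty}^{\infty} - \frac{x^{4} e^{- a x^{2}}}{4} \, dx = - \frac{3 \sqrt{\pi}}{16 a^{\frac{5}{2}}},$$
and the integrand here is exactly the target integrand, so $I = - \frac{3 \sqrt{\pi}}{16 a^{\frac{5}{2}}}$.

Setting $a = \frac{4}{3}$:
$$I = - \frac{27 \sqrt{3} \sqrt{\pi}}{512}.$$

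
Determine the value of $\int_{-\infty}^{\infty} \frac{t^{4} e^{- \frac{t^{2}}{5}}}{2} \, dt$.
$\frac{75 \sqrt{5} \sqrt{\pi}}{8}$

Consider the simpler parametrised integral
$$J(a) = \int_{-\infty}^{\infty} \frac{e^{- a t^{2}}}{2} \, dt = \frac{\sqrt{\pi}}{2 \sqrt{a}}.$$

Differentiating under the integral sign brings down a factor of $(-t^2)$:
$$\frac{dJ}{da} = \int_{-\infty}^{\infty} - \frac{t^{2} e^{- a t^{2}}}{2} \, dt = - \frac{\sqrt{\pi}}{4 a^{\frac{3}{2}}}.$$

Repeating twice in total — each differentiation brings down another $(-t^2)$ — gives
$$\frac{d^{2}J}{da^{2}} = \int_{-\infty}^{\infty} \frac{t^{4} e^{- a t^{2}}}{2} \, dt = \frac{3 \sqrt{\pi}}{8 a^{\frac{5}{2}}},$$
and the integrand here is exactly the target integrand, so $I = \frac{3 \sqrt{\pi}}{8 a^{\frac{5}{2}}}$.

Setting $a = \frac{1}{5}$:
$$I = \frac{75 \sqrt{5} \sqrt{\pi}}{8}.$$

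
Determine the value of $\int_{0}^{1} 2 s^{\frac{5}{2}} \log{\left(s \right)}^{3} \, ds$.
$- \frac{192}{2401}$

Begin with the known integral
$$J(a) = \int_{0}^{1} 2 s^{a} \, ds = \frac{2}{a + 1}.$$

Differentiating under the integral sign brings down a factor of $\ln s$:
$$\frac{dJ}{da} = \int_{0}^{1} 2 s^{a} \log{\left(s \right)} \, ds = - \frac{2}{\left(a + 1\right)^{2}}.$$

Repeating $3$ times in total — each differentiation brings down another $\ln s$ — gives
$$\frac{d^{3}J}{da^{3}} = \int_{0}^{1} 2 s^{a} \log{\left(s \right)}^{3} \, ds = - \frac{12}{\left(a + 1\right)^{4}},$$
and the integrand here is exactly the target integrand, so $I = - \frac{12}{\left(a + 1\right)^{4}}$.

Setting $a = \frac{5}{2}$:
$$I = - \frac{192}{2401}.$$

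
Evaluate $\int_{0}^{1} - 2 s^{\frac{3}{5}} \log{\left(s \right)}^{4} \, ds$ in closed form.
$- \frac{9375}{2048}$

Consider the simpler parametrised integral
$$J(a) = \int_{0}^{1} - 2 s^{a} \, ds = - \frac{2}{a + 1}.$$

Differentiating under the integral sign brings down a factor of $\ln s$:
$$\frac{dJ}{da} = \int_{0}^{1} - 2 s^{a} \log{\left(s \right)} \, ds = \frac{2}{\left(a + 1\right)^{2}}.$$

Repeating $4$ times in total — each differentiation brings down another $\ln s$ — gives
$$\frac{d^{4}J}{da^{4}} = \int_{0}^{1} - 2 s^{a} \log{\left(s \right)}^{4} \, ds = - \frac{48}{\left(a + 1\right)^{5}},$$
and the integrand here is exactly the target integrand, so $I = - \frac{48}{\left(a + 1\right)^{5}}$.

Setting $a = \frac{3}{5}$:
$$I = - \frac{9375}{2048}.$$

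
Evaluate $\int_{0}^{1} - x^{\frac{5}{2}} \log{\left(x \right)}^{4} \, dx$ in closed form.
$- \frac{768}{16807}$

Begin with the known integral
$$J(a) = \int_{0}^{1} - x^{a} \, dx = - \frac{1}{a + 1}.$$

Differentiating under the integral sign brings down a factor of $\ln x$:
$$\frac{dJ}{da} = \int_{0}^{1} - x^{a} \log{\left(x \right)} \, dx = \frac{1}{\left(a + 1\right)^{2}}.$$

Repeating $4$ times in total — each differentiation brings down another $\ln x$ — gives
$$\frac{d^{4}J}{da^{4}} = \int_{0}^{1} - x^{a} \log{\left(x \right)}^{4} \, dx = - \frac{24}{\left(a + 1\right)^{5}},$$
and the integrand here is exactly the target integrand, so $I = - \frac{24}{\left(a + 1\right)^{5}}$.

Setting $a = \frac{5}{2}$:
$$I = - \frac{768}{16807}.$$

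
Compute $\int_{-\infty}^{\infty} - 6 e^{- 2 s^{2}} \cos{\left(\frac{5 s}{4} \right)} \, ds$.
$- \frac{3 \sqrt{2} \sqrt{\pi}}{e^{\frac{25}{128}}}$

Define $I(b) = \int_{-\infty}^{\infty} - 6 e^{- 2 s^{2}} \cos{\left(b s \right)} \, ds$.

Differentiating under the integral sign,
$$I'(b) = \int_{-\infty}^{\infty} 6 s e^{- 2 s^{2}} \sin{\left(b s \right)} \, ds.$$

Integrate $\int_{-\infty}^{\infty} s \sin(b s)\, e^{- 2 s^{2}}\, ds$ by parts with $u = \sin(b s)$ and $dv = s\, e^{- 2 s^{2}}\, ds$, giving $v = - \frac{e^{- 2 s^{2}}}{4}$. The boundary term vanishes and
$$\int_{-\infty}^{\infty} s \sin(b s)\, e^{- 2 s^{2}}\, ds = \frac{b}{4} \int_{-\infty}^{\infty} \cos(b s)\, e^{- 2 s^{2}}\, ds,$$
so $I'(b) = - \frac{b}{4}\, I(b)$.

This is a separable first-order ODE; solving with the initial condition $I(0) = \int_{-\infty}^{\infty} - 6 e^{- 2 s^{2}}\,ds = - 3 \sqrt{2} \sqrt{\pi}$ gives
$$I(b) = - 3 \sqrt{2} \sqrt{\pi} e^{- \frac{b^{2}}{8}}.$$

Setting $b = \frac{5}{4}$:
$$I = - \frac{3 \sqrt{2} \sqrt{\pi}}{e^{\frac{25}{128}}}.$$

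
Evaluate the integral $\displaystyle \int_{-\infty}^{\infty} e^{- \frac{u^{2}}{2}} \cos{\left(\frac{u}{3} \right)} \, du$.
$\frac{\sqrt{2} \sqrt{\pi}}{e^{\frac{1}{18}}}$

Define $I(b) = \int_{-\infty}^{\infty} e^{- \frac{u^{2}}{2}} \cos{\left(b u \right)} \, du$.

Differentiating under the integral sign,
$$I'(b) = \int_{-\infty}^{\infty} - u e^{- \frac{u^{2}}{2}} \sin{\left(b u \right)} \, du.$$

Integrate $\int_{-\infty}^{\infty} u \sin(b u)\, e^{- \frac{u^{2}}{2}}\, du$ by parts with $w = \sin(b u)$ and $dv = u\, e^{- \frac{u^{2}}{2}}\, du$, giving $v = - e^{- \frac{u^{2}}{2}}$. The boundary term vanishes and
$$\int_{-\infty}^{\infty} u \sin(b u)\, e^{- \frac{u^{2}}{2}}\, du = b \int_{-\infty}^{\infty} \cos(b u)\, e^{- \frac{u^{2}}{2}}\, du,$$
so $I'(b) = - b\, I(b)$.

This is a separable first-order ODE; solving with the initial condition $I(0) = \int_{-\infty}^{\infty} e^{- \frac{u^{2}}{2}}\,du = \sqrt{2} \sqrt{\pi}$ gives
$$I(b) = \sqrt{2} \sqrt{\pi} e^{- \frac{b^{2}}{2}}.$$

Setting $b = \frac{1}{3}$:
$$I = \frac{\sqrt{2} \sqrt{\pi}}{e^{\frac{1}{18}}}.$$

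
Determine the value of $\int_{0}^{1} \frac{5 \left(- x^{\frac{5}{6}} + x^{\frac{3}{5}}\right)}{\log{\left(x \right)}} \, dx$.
$- \log{\left(\frac{503284375}{254803968} \right)}$

Introduce a parameter $a$ in the exponent: let $I(a) = \int_{0}^{1} \frac{5 \left(x^{\frac{3}{5}} - x^{a}\right)}{\log{\left(x \right)}} \, dx$.

Since $\dfrac{\partial}{\partial a}\,x^{a} = x^{a} \ln x$, the $\ln x$ in the denominator cancels and
$$\frac{dI}{da} = \int_{0}^{1} -5 x^{a} \, dx = -5 \left[\frac{x^{a+1}}{a+1}\right]_0^1 = - \frac{5}{a + 1}.$$

Integrating with respect to $a$ gives $I(a) = - \log{\left(\frac{3125 \left(a + 1\right)^{5}}{32768} \right)} + C$.

At $a = \frac{3}{5}$ the integrand is identically $0$, so $I(\frac{3}{5}) = 0$. The closed form gives $0$, hence $C = 0$.

Setting $a = \frac{5}{6}$:
$$I = - \log{\left(\frac{503284375}{254803968} \right)}.$$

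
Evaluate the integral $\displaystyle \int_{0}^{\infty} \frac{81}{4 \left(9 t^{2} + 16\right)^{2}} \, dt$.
$\frac{27 \pi}{1024}$

Recall the elementary integral
$$J(a) = \int_{0}^{\infty} \frac{1}{4 \left(a^{2} + t^{2}\right)} \, dt = \frac{\pi}{8 a}.$$

Differentiating under the integral sign with respect to $a$,
$$\frac{dJ}{da} = \int_{0}^{\infty} - \frac{a}{2 \left(a^{2} + t^{2}\right)^{2}} \, dt = - \frac{\pi}{8 a^{2}},$$
so $\int_{0}^{\infty} \frac{1}{4 \left(a^{2} + t^{2}\right)^{2}} \, dt = \frac{\pi}{16 a^{3}}$.

Setting $a = \frac{4}{3}$:
$$I = \frac{27 \pi}{1024}.$$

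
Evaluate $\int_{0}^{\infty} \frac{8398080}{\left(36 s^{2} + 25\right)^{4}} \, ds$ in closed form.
$\frac{8748 \pi}{3125}$

Recall the elementary integral
$$J(a) = \int_{0}^{\infty} \frac{5}{a^{2} + s^{2}} \, ds = \frac{5 \pi}{2 a}.$$

Differentiating under the integral sign with respect to $a$,
$$\frac{dJ}{da} = \int_{0}^{\infty} - \frac{10 a}{\left(a^{2} + s^{2}\right)^{2}} \, ds = - \frac{5 \pi}{2 a^{2}},$$
so $\int_{0}^{\infty} \frac{5}{\left(a^{2} + s^{2}\right)^{2}} \, ds = \frac{5 \pi}{4 a^{3}}$.

Repeating — each differentiation of $1/(s^2+a^2)^j$ produces $-2ja/(s^2+a^2)^{j+1}$ — and dividing through by $-2ja$ at each step yields, after $3$ differentiations in total,
$$\int_{0}^{\infty} \frac{5}{\left(a^{2} + s^{2}\right)^{4}} \, ds = \frac{25 \pi}{32 a^{7}}.$$

Setting $a = \frac{5}{6}$:
$$I = \frac{8748 \pi}{3125}.$$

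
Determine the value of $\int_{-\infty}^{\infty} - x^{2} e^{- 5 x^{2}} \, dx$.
$- \frac{\sqrt{5} \sqrt{\pi}}{50}$

Consider the simpler parametrised integral
$$J(a) = \int_{-\infty}^{\infty} - e^{- a x^{2}} \, dx = - \frac{\sqrt{\pi}}{\sqrt{a}}.$$

Differentiating under the integral sign brings down a factor of $(-x^2)$:
$$\frac{dJ}{da} = \int_{-\infty}^{\infty} x^{2} e^{- a x^{2}} \, dx = \frac{\sqrt{\pi}}{2 a^{\frac{3}{2}}}.$$

The integral on the left is $-I$, so $I = - \frac{\sqrt{\pi}}{2 a^{\frac{3}{2}}}$.

Setting $a = 5$:
$$I = - \frac{\sqrt{5} \sqrt{\pi}}{50}.$$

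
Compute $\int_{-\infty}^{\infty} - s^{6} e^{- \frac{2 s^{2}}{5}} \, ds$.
$- \frac{1875 \sqrt{10} \sqrt{\pi}}{128}$

Begin with the known integral
$$J(a) = \int_{-\infty}^{\infty} - e^{- a s^{2}} \, ds = - \frac{\sqrt{\pi}}{\sqrt{a}}.$$

Differentiating under the integral sign brings down a factor of $(-s^2)$:
$$\frac{dJ}{da} = \int_{-\infty}^{\infty} s^{2} e^{- a s^{2}} \, ds = \frac{\sqrt{\pi}}{2 a^{\frac{3}{2}}}.$$

Repeating $3$ times in total — each differentiation brings down another $(-s^2)$ — gives
$$\frac{d^{3}J}{da^{3}} = \int_{-\infty}^{\infty} s^{6} e^{- a s^{2}} \, ds = \frac{15 \sqrt{\pi}}{8 a^{\frac{7}{2}}},$$
and the integrand here is $(-1)^{3}$ times the target integrand, so $I = (-1)^{3}\,\frac{d^{3}J}{da^{3}} = - \frac{15 \sqrt{\pi}}{8 a^{\frac{7}{2}}}$.

Setting $a = \frac{2}{5}$:
$$I = - \frac{1875 \sqrt{10} \sqrt{\pi}}{128}.$$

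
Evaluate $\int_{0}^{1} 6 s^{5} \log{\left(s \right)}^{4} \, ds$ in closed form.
$\frac{1}{54}$

Start from the elementary integral
$$J(a) = \int_{0}^{1} 6 s^{a} \, ds = \frac{6}{a + 1}.$$

Differentiating under the integral sign brings down a factor of $\ln s$:
$$\frac{dJ}{da} = \int_{0}^{1} 6 s^{a} \log{\left(s \right)} \, ds = - \frac{6}{\left(a + 1\right)^{2}}.$$

Repeating $4$ times in total — each differentiation brings down another $\ln s$ — gives
$$\frac{d^{4}J}{da^{4}} = \int_{0}^{1} 6 s^{a} \log{\left(s \right)}^{4} \, ds = \frac{144}{\left(a + 1\right)^{5}},$$
and the integrand here is exactly the target integrand, so $I = \frac{144}{\left(a + 1\right)^{5}}$.

Setting $a = 5$:
$$I = \frac{1}{54}.$$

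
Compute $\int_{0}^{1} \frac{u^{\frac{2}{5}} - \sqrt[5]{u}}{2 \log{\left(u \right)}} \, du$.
$- \log{\left(6 \right)} + \frac{\log{\left(42 \right)}}{2}$

Introduce a parameter $a$ in the exponent: let $I(a) = \int_{0}^{1} \frac{- \sqrt[5]{u} + u^{a}}{2 \log{\left(u \right)}} \, du$.

Since $\dfrac{\partial}{\partial a}\,u^{a} = u^{a} \ln u$, the $\ln u$ in the denominator cancels and
$$\frac{dI}{da} = \int_{0}^{1} \frac{1}{2} u^{a} \, du = \frac{1}{2} \left[\frac{u^{a+1}}{a+1}\right]_0^1 = \frac{1}{2 \left(a + 1\right)}.$$

Integrating with respect to $a$ gives $I(a) = \log{\left(\frac{\sqrt{30} \sqrt{a + 1}}{6} \right)} + C$.

At $a = \frac{1}{5}$ the integrand is identically $0$, so $I(\frac{1}{5}) = 0$. The closed form gives $0$, hence $C = 0$.

Setting $a = \frac{2}{5}$:
$$I = - \log{\left(6 \right)} + \frac{\log{\left(42 \right)}}{2}.$$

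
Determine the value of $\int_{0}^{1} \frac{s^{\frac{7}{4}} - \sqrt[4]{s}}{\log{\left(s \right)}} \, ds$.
$\log{\left(\frac{11}{5} \right)}$

Replace the exponent $\frac{7}{4}$ by a parameter $a$: let $I(a) = \int_{0}^{1} \frac{- \sqrt[4]{s} + s^{a}}{\log{\left(s \right)}} \, ds$.

Since $\dfrac{\partial}{\partial a}\,s^{a} = s^{a} \ln s$, the $\ln s$ in the denominator cancels and
$$\frac{dI}{da} = \int_{0}^{1} s^{a} \, ds = \left[\frac{s^{a+1}}{a+1}\right]_0^1 = \frac{1}{a + 1}.$$

Integrating with respect to $a$ gives $I(a) = \log{\left(\frac{4 a}{5} + \frac{4}{5} \right)} + C$.

At $a = \frac{1}{4}$ the integrand is identically $0$, so $I(\frac{1}{4}) = 0$. The closed form gives $0$, hence $C = 0$.

Setting $a = \frac{7}{4}$:
$$I = \log{\left(\frac{11}{5} \right)}.$$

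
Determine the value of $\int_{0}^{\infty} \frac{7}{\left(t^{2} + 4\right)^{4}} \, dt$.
$\frac{35 \pi}{4096}$

Begin with the known result
$$J(a) = \int_{0}^{\infty} \frac{7}{a^{2} + t^{2}} \, dt = \frac{7 \pi}{2 a}.$$

Differentiating under the integral sign with respect to $a$,
$$\frac{dJ}{da} = \int_{0}^{\infty} - \frac{14 a}{\left(a^{2} + t^{2}\right)^{2}} \, dt = - \frac{7 \pi}{2 a^{2}},$$
so $\int_{0}^{\infty} \frac{7}{\left(a^{2} + t^{2}\right)^{2}} \, dt = \frac{7 \pi}{4 a^{3}}$.

Repeating — each differentiation of $1/(t^2+a^2)^j$ produces $-2ja/(t^2+a^2)^{j+1}$ — and dividing through by $-2ja$ at each step yields, after $3$ differentiations in total,
$$\int_{0}^{\infty} \frac{7}{\left(a^{2} + t^{2}\right)^{4}} \, dt = \frac{35 \pi}{32 a^{7}}.$$

Setting $a = 2$:
$$I = \frac{35 \pi}{4096}.$$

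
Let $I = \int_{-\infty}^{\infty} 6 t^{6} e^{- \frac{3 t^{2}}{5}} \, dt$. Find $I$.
$\frac{625 \sqrt{15} \sqrt{\pi}}{36}$

Begin with the known integral
$$J(a) = \int_{-\infty}^{\infty} 6 e^{- a t^{2}} \, dt = \frac{6 \sqrt{\pi}}{\sqrt{a}}.$$

Differentiating under the integral sign brings down a factor of $(-t^2)$:
$$\frac{dJ}{da} = \int_{-\infty}^{\infty} - 6 t^{2} e^{- a t^{2}} \, dt = - \frac{3 \sqrt{\pi}}{a^{\frac{3}{2}}}.$$

Repeating $3$ times in total — each differentiation brings down another $(-t^2)$ — gives
$$\frac{d^{3}J}{da^{3}} = \int_{-\infty}^{\infty} - 6 t^{6} e^{- a t^{2}} \, dt = - \frac{45 \sqrt{\pi}}{4 a^{\frac{7}{2}}},$$
and the integrand here is $(-1)^{3}$ times the target integrand, so $I = (-1)^{3}\,\frac{d^{3}J}{da^{3}} = \frac{45 \sqrt{\pi}}{4 a^{\frac{7}{2}}}$.

Setting $a = \frac{3}{5}$:
$$I = \frac{625 \sqrt{15} \sqrt{\pi}}{36}.$$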